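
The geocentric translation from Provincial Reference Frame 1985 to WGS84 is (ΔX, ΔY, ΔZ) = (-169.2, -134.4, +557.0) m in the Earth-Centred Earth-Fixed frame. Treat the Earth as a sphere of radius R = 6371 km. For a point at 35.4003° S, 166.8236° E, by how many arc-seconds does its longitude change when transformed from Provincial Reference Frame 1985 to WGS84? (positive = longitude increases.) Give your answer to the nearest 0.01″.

Δλ = 6.73″

sin φ = -0.579285, cos φ = 0.815125, sin λ = 0.227950, cos λ = -0.973673.
East component: ΔE = −sin λ·ΔX + cos λ·ΔY = −(0.227950)(-169.2) + (-0.973673)(-134.4) = 169.43 m.
1° of latitude spans πR/180 = 111195 m; at latitude φ, 1° of longitude spans that × cos φ = 90637.7 m, so Δλ = 169.43 / 90637.7 × 3600 = 6.730″.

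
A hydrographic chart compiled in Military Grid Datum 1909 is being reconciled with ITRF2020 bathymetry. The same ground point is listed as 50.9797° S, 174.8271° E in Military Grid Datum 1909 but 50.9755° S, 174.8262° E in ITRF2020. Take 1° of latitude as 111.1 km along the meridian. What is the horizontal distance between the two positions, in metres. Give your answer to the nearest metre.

471 m

Δφ = -50.9755° − -50.9797° = +0.0042°; Δλ = 174.8262° − 174.8271° = -0.0009°.
ΔN = Δφ × 111100 = 466.6 m; ΔE = Δλ × 111100 × cos(-50.9797°) = -0.0009 × 111100 × 0.629596 = -63.0 m.
Distance = √(ΔE² + ΔN²) = √((-63.0)² + 466.6²) = 470.8 m.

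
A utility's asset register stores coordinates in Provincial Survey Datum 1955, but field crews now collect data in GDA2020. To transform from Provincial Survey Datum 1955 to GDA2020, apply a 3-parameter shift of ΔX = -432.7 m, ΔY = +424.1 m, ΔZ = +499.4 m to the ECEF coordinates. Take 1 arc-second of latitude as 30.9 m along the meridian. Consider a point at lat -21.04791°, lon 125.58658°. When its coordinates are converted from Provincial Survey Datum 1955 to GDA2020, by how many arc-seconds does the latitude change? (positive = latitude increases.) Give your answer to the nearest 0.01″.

sin φ = -0.359148, cos φ = 0.933280, sin λ = 0.813237, cos λ = -0.581933.
North component: ΔN = −sin φ cos λ·ΔX − sin φ sin λ·ΔY + cos φ·ΔZ = −(-0.359148)(-0.581933)(-432.7) − (-0.359148)(0.813237)(424.1) + (0.933280)(499.4) = 680.38 m.
1° of latitude spans 3600 × 30.90 = 111240 m, so Δφ = 680.38 / 111240 × 3600 = 22.019″.

Δφ = 22.02″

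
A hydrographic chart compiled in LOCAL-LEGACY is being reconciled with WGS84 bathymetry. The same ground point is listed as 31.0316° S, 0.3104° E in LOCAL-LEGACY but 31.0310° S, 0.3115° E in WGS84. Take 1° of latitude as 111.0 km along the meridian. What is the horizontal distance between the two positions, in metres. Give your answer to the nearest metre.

124 m

Δφ = -31.0310° − -31.0316° = +0.0006°; Δλ = 0.3115° − 0.3104° = +0.0011°.
ΔN = Δφ × 111000 = 66.6 m; ΔE = Δλ × 111000 × cos(-31.0316°) = +0.0011 × 111000 × 0.856883 = 104.6 m.
Distance = √(ΔE² + ΔN²) = √(104.6² + 66.6²) = 124.0 m.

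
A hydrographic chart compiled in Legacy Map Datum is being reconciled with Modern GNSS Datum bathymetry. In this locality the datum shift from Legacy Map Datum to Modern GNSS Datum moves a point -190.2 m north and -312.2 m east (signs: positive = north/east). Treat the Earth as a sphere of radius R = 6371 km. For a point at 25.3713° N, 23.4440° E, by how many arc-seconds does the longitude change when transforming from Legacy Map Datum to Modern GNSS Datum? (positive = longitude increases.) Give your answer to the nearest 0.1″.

At latitude 25.3713°, cos φ = 0.903550.
One radian of longitude at latitude φ spans R cos φ, so Δλ = ΔE / (R cos φ) = -312.2 / (6371000 × 0.903550) = -5.4234e-05 rad = -11.187″.

Δλ = -11.2″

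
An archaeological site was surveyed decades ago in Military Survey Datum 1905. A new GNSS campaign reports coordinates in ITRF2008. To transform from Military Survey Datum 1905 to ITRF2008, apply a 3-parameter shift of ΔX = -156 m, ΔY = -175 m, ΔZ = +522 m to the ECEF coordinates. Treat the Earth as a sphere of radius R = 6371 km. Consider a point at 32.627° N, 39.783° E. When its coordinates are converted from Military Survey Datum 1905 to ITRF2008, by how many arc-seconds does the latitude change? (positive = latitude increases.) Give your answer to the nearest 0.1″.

sin φ = 0.539168, cos φ = 0.842198, sin λ = 0.639882, cos λ = 0.768473.
North component: ΔN = −sin φ cos λ·ΔX − sin φ sin λ·ΔY + cos φ·ΔZ = −(0.539168)(0.768473)(-156) − (0.539168)(0.639882)(-175) + (0.842198)(522) = 564.64 m.
1° of latitude spans πR/180 = 111195 m, so Δφ = 564.64 / 111195 × 3600 = 18.281″.

Δφ = 18.3″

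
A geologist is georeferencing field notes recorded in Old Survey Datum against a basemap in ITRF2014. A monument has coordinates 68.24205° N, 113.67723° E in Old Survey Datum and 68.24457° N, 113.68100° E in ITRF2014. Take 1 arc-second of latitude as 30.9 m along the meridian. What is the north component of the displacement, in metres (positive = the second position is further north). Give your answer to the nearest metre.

ΔN = 280 m

Δφ = 68.24457° − 68.24205° = +0.00252°; Δλ = 113.68100° − 113.67723° = +0.00377°.
1° of latitude = 3600 × 30.90 = 111240 m.
ΔN = Δφ × 111240 = 280.3 m; ΔE = Δλ × 111240 × cos(68.24205°) = +0.00377 × 111240 × 0.370686 = 155.5 m.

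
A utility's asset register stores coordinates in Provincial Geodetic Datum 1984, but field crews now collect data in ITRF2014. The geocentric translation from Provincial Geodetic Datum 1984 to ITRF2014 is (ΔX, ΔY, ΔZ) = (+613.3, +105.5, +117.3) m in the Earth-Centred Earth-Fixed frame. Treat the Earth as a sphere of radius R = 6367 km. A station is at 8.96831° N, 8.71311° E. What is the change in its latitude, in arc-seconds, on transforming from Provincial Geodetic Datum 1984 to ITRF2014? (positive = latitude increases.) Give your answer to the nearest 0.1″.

Δφ = 0.6″

sin φ = 0.155888, cos φ = 0.987775, sin λ = 0.151487, cos λ = 0.988459.
North component: ΔN = −sin φ cos λ·ΔX − sin φ sin λ·ΔY + cos φ·ΔZ = −(0.155888)(0.988459)(613.3) − (0.155888)(0.151487)(105.5) + (0.987775)(117.3) = 18.87 m.
1° of latitude spans πR/180 = 111125 m, so Δφ = 18.87 / 111125 × 3600 = 0.611″.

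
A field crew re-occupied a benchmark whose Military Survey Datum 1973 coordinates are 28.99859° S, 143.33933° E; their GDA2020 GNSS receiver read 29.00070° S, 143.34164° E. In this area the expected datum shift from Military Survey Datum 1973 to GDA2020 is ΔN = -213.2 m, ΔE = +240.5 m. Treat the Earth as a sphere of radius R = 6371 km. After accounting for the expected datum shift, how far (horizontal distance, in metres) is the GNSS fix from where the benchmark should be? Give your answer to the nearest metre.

Observed coordinate differences: Δφ = -0.00211°, Δλ = +0.00231°.
Converting to metres (1° lat = 111195 m, cos φ = 0.874632): observed ΔN = -234.6 m, observed ΔE = 224.7 m.
Subtracting the expected shift leaves a residual of -234.6 − (-213.2) = -21.4 m north and 224.7 − (240.5) = -15.8 m east.
Residual distance = √((-21.4)² + (-15.8)²) = 26.6 m.

27 m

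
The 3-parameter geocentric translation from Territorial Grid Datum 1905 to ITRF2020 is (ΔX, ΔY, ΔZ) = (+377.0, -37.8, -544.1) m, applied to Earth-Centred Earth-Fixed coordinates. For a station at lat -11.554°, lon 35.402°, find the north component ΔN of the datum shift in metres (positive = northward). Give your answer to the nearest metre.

ΔN = -476 m

At φ = -11.554°, λ = 35.402°: sin φ = -0.200291, cos φ = 0.979736, sin λ = 0.579310, cos λ = 0.815108.
ΔN = −sin φ cos λ·ΔX − sin φ sin λ·ΔY + cos φ·ΔZ = −(-0.200291)(0.815108)(377.0) − (-0.200291)(0.579310)(-37.8) + (0.979736)(-544.1) = -475.91 m.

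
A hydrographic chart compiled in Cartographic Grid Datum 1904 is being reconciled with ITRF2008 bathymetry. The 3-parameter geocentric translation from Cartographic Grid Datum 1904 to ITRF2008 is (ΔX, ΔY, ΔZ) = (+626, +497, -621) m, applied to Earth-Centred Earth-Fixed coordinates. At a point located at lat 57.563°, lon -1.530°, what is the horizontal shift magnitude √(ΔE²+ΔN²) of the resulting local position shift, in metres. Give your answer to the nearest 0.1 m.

993.1 m

At φ = 57.563°, λ = -1.530°: sin φ = 0.843982, cos φ = 0.536372, sin λ = -0.026700, cos λ = 0.999643.
ΔE = −sin λ·ΔX + cos λ·ΔY = −(-0.026700)·(626) + (0.999643)·(497) = 513.54 m.
ΔN = −sin φ cos λ·ΔX − sin φ sin λ·ΔY + cos φ·ΔZ = −(0.843982)(0.999643)(626) − (0.843982)(-0.026700)(497) + (0.536372)(-621) = -850.03 m.
Horizontal magnitude = √(ΔE² + ΔN²) = √(513.54² + (-850.03)²) = 993.11 m.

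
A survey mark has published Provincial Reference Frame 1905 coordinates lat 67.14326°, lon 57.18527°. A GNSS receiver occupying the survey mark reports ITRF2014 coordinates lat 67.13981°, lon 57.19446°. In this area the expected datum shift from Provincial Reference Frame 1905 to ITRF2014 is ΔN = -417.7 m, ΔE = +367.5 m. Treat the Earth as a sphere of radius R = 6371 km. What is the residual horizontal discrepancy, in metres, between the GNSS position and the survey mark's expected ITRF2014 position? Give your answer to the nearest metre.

45 m

Observed coordinate differences: Δφ = -0.00345°, Δλ = +0.00919°.
Converting to metres (1° lat = 111195 m, cos φ = 0.388428): observed ΔN = -383.6 m, observed ΔE = 396.9 m.
Subtracting the expected shift leaves a residual of -383.6 − (-417.7) = 34.1 m north and 396.9 − (367.5) = 29.4 m east.
Residual distance = √(34.1² + 29.4²) = 45.0 m.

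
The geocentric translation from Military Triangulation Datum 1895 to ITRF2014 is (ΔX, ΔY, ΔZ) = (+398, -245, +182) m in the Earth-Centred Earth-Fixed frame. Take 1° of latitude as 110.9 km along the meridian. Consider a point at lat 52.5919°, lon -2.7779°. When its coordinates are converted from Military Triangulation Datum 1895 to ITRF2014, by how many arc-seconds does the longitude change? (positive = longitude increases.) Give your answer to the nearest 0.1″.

Δλ = -12.0″

sin φ = 0.794329, cos φ = 0.607488, sin λ = -0.048465, cos λ = 0.998825.
East component: ΔE = −sin λ·ΔX + cos λ·ΔY = −(-0.048465)(398) + (0.998825)(-245) = -225.42 m.
1° of latitude spans 110900 m; at latitude φ, 1° of longitude spans that × cos φ = 67370.4 m, so Δλ = -225.42 / 67370.4 × 3600 = -12.046″.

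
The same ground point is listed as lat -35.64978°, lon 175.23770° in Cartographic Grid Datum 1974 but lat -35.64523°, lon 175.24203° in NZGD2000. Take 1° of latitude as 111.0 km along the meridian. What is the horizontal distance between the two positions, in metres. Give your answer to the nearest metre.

638 m

Δφ = -35.64523° − -35.64978° = +0.00455°; Δλ = 175.24203° − 175.23770° = +0.00433°.
ΔN = Δφ × 111000 = 505.1 m; ΔE = Δλ × 111000 × cos(-35.64978°) = +0.00433 × 111000 × 0.812595 = 390.6 m.
Distance = √(ΔE² + ΔN²) = √(390.6² + 505.1²) = 638.4 m.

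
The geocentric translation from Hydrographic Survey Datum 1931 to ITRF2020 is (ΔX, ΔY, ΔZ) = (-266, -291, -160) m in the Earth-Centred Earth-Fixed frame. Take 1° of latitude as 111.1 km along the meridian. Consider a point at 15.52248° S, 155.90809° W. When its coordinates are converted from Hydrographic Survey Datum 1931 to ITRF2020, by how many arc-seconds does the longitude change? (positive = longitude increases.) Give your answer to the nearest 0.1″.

sin φ = -0.267616, cos φ = 0.963526, sin λ = -0.408202, cos λ = -0.912892.
East component: ΔE = −sin λ·ΔX + cos λ·ΔY = −(-0.408202)(-266) + (-0.912892)(-291) = 157.07 m.
1° of latitude spans 111100 m; at latitude φ, 1° of longitude spans that × cos φ = 107047.7 m, so Δλ = 157.07 / 107047.7 × 3600 = 5.282″.

Δλ = 5.3″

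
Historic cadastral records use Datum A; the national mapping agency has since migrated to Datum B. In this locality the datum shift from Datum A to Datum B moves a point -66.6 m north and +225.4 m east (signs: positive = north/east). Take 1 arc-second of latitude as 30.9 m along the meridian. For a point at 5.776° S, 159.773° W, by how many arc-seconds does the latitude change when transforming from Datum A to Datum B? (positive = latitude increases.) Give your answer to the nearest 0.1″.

1″ of latitude = 30.90 m, so Δφ = -66.6 / 30.90 = -2.155″.

Δφ = -2.2″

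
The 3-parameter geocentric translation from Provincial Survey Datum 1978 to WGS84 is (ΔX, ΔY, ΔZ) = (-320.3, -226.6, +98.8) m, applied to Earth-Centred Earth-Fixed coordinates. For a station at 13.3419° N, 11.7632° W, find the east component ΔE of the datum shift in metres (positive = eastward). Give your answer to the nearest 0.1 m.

ΔE = -287.1 m

At φ = 13.3419°, λ = -11.7632°: sin φ = 0.230761, cos φ = 0.973010, sin λ = -0.203867, cos λ = 0.978999.
ΔE = −sin λ·ΔX + cos λ·ΔY = −(-0.203867)·(-320.3) + (0.978999)·(-226.6) = -287.14 m.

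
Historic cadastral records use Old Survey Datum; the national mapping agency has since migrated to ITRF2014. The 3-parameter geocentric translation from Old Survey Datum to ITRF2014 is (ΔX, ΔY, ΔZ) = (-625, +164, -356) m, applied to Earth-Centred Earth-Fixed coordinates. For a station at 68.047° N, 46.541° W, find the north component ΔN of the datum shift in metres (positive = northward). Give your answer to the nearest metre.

At φ = 68.047°, λ = -46.541°: sin φ = 0.927491, cos φ = 0.373846, sin λ = -0.725867, cos λ = 0.687835.
ΔN = −sin φ cos λ·ΔX − sin φ sin λ·ΔY + cos φ·ΔZ = −(0.927491)(0.687835)(-625) − (0.927491)(-0.725867)(164) + (0.373846)(-356) = 376.05 m.

ΔN = 376 m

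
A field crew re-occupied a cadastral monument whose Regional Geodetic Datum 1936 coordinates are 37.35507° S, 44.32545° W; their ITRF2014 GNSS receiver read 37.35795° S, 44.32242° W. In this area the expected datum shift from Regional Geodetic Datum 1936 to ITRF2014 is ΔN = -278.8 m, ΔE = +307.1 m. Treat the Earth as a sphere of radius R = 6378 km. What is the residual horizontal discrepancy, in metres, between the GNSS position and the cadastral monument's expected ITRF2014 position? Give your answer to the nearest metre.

Observed coordinate differences: Δφ = -0.00288°, Δλ = +0.00303°.
Converting to metres (1° lat = 111317 m, cos φ = 0.794891): observed ΔN = -320.6 m, observed ΔE = 268.1 m.
Subtracting the expected shift leaves a residual of -320.6 − (-278.8) = -41.8 m north and 268.1 − (307.1) = -39.0 m east.
Residual distance = √((-41.8)² + (-39.0)²) = 57.2 m.

57 m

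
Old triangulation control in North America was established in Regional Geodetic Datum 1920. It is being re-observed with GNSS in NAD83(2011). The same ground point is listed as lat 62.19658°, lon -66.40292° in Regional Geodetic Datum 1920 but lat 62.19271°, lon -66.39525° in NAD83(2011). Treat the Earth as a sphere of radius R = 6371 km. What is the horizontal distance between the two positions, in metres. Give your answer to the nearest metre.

Δφ = 62.19271° − 62.19658° = -0.00387°; Δλ = -66.39525° − -66.40292° = +0.00767°.
1° along a meridian = πR/180 = 111195 m.
ΔN = Δφ × 111195 = -430.3 m; ΔE = Δλ × 111195 × cos(62.19658°) = +0.00767 × 111195 × 0.466439 = 397.8 m.
Distance = √(ΔE² + ΔN²) = √(397.8² + (-430.3)²) = 586.0 m.

586 m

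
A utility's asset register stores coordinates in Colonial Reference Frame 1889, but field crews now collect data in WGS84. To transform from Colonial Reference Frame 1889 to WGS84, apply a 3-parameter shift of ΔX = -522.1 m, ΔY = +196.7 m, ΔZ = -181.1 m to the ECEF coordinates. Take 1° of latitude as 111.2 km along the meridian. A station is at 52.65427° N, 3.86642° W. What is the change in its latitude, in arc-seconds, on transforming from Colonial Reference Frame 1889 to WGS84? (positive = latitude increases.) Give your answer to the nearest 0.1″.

sin φ = 0.794990, cos φ = 0.606623, sin λ = -0.067431, cos λ = 0.997724.
North component: ΔN = −sin φ cos λ·ΔX − sin φ sin λ·ΔY + cos φ·ΔZ = −(0.794990)(0.997724)(-522.1) − (0.794990)(-0.067431)(196.7) + (0.606623)(-181.1) = 314.80 m.
1° of latitude spans 111200 m, so Δφ = 314.80 / 111200 × 3600 = 10.192″.

Δφ = 10.2″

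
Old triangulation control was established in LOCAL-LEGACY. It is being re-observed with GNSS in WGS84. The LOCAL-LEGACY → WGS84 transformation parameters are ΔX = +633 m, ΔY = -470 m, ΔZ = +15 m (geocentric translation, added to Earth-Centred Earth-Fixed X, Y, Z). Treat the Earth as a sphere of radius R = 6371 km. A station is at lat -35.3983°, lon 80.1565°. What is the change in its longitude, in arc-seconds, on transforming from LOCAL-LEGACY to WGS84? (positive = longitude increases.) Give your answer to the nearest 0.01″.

sin φ = -0.579257, cos φ = 0.815145, sin λ = 0.985278, cos λ = 0.170958.
East component: ΔE = −sin λ·ΔX + cos λ·ΔY = −(0.985278)(633) + (0.170958)(-470) = -704.03 m.
1° of latitude spans πR/180 = 111195 m; at latitude φ, 1° of longitude spans that × cos φ = 90640.0 m, so Δλ = -704.03 / 90640.0 × 3600 = -27.962″.

Δλ = -27.96″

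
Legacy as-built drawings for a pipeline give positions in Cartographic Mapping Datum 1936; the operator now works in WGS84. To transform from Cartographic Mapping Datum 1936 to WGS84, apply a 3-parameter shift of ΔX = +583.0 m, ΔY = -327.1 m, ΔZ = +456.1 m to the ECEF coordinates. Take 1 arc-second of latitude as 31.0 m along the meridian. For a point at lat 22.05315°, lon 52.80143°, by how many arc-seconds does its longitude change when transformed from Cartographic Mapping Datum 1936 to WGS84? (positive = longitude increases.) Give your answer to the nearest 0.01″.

sin φ = 0.375467, cos φ = 0.926836, sin λ = 0.796545, cos λ = 0.604579.
East component: ΔE = −sin λ·ΔX + cos λ·ΔY = −(0.796545)(583.0) + (0.604579)(-327.1) = -662.14 m.
1° of latitude spans 3600 × 31.00 = 111600 m; at latitude φ, 1° of longitude spans that × cos φ = 103434.9 m, so Δλ = -662.14 / 103434.9 × 3600 = -23.046″.

Δλ = -23.05″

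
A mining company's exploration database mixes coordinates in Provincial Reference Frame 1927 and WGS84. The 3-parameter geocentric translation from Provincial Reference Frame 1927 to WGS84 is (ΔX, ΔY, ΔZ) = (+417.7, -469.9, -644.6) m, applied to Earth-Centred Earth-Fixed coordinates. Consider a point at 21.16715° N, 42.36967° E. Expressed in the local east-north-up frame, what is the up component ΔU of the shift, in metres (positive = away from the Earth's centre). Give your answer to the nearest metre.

The local up (radial) axis is (cos φ cos λ, cos φ sin λ, sin φ), giving ΔU = 287.781 − 295.305 − 232.759 = -240.28 m.

ΔU = -240 m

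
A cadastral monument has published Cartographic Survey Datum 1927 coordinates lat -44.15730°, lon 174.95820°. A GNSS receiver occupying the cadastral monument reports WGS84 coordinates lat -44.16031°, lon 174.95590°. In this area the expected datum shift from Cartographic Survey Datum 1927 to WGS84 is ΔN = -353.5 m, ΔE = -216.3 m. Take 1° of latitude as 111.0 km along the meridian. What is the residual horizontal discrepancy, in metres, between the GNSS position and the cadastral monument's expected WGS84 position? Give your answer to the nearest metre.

38 m

Observed coordinate differences: Δφ = -0.00301°, Δλ = -0.00230°.
Converting to metres (1° lat = 111000 m, cos φ = 0.717430): observed ΔN = -334.1 m, observed ΔE = -183.2 m.
Subtracting the expected shift leaves a residual of -334.1 − (-353.5) = 19.4 m north and -183.2 − (-216.3) = 33.1 m east.
Residual distance = √(19.4² + 33.1²) = 38.4 m.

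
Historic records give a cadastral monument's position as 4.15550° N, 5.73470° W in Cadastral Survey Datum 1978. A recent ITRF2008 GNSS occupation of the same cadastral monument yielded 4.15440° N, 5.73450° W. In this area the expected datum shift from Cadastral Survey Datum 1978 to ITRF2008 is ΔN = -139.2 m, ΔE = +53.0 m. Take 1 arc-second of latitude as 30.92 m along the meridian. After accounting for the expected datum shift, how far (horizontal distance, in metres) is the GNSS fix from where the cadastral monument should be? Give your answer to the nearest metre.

Observed coordinate differences: Δφ = -0.00110°, Δλ = +0.00020°.
Converting to metres (1° lat = 111312 m, cos φ = 0.997371): observed ΔN = -122.4 m, observed ΔE = 22.2 m.
Subtracting the expected shift leaves a residual of -122.4 − (-139.2) = 16.8 m north and 22.2 − (53.0) = -30.8 m east.
Residual distance = √(16.8² + (-30.8)²) = 35.1 m.

35 m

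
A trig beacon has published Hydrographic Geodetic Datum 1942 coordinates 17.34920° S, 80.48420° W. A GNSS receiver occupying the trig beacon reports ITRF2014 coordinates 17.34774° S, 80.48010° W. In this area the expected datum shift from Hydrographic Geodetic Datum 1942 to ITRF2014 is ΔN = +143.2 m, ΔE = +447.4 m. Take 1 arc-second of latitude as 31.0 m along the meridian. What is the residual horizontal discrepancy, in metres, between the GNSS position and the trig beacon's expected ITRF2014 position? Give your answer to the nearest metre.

22 m

Observed coordinate differences: Δφ = +0.00146°, Δλ = +0.00410°.
Converting to metres (1° lat = 111600 m, cos φ = 0.954505): observed ΔN = 162.9 m, observed ΔE = 436.7 m.
Subtracting the expected shift leaves a residual of 162.9 − (143.2) = 19.7 m north and 436.7 − (447.4) = -10.7 m east.
Residual distance = √(19.7² + (-10.7)²) = 22.4 m.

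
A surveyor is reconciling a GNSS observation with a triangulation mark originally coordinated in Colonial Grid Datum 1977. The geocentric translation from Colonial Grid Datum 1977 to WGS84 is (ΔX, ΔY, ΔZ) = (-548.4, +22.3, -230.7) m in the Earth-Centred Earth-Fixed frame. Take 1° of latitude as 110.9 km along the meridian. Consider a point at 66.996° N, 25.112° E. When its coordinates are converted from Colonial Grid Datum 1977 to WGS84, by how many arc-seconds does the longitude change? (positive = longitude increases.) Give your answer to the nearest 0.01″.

sin φ = 0.920478, cos φ = 0.390795, sin λ = 0.424389, cos λ = 0.905480.
East component: ΔE = −sin λ·ΔX + cos λ·ΔY = −(0.424389)(-548.4) + (0.905480)(22.3) = 252.93 m.
1° of latitude spans 110900 m; at latitude φ, 1° of longitude spans that × cos φ = 43339.2 m, so Δλ = 252.93 / 43339.2 × 3600 = 21.010″.

Δλ = 21.01″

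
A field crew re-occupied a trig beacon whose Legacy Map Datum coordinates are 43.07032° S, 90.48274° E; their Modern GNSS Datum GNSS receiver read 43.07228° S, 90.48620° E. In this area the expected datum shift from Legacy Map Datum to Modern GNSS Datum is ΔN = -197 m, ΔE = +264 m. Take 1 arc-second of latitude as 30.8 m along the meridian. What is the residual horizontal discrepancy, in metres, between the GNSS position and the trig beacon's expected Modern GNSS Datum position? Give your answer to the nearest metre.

Observed coordinate differences: Δφ = -0.00196°, Δλ = +0.00346°.
Converting to metres (1° lat = 110880 m, cos φ = 0.730516): observed ΔN = -217.3 m, observed ΔE = 280.3 m.
Subtracting the expected shift leaves a residual of -217.3 − (-197) = -20.3 m north and 280.3 − (264) = 16.3 m east.
Residual distance = √((-20.3)² + 16.3²) = 26.0 m.

26 m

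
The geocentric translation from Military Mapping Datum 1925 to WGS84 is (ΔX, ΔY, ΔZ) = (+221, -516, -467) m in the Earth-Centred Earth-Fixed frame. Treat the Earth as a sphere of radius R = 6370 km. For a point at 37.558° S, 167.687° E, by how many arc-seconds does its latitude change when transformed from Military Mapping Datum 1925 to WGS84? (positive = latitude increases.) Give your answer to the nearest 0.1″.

sin φ = -0.609564, cos φ = 0.792737, sin λ = 0.213252, cos λ = -0.976997.
North component: ΔN = −sin φ cos λ·ΔX − sin φ sin λ·ΔY + cos φ·ΔZ = −(-0.609564)(-0.976997)(221) − (-0.609564)(0.213252)(-516) + (0.792737)(-467) = -568.90 m.
1° of latitude spans πR/180 = 111177 m, so Δφ = -568.90 / 111177 × 3600 = -18.421″.

Δφ = -18.4″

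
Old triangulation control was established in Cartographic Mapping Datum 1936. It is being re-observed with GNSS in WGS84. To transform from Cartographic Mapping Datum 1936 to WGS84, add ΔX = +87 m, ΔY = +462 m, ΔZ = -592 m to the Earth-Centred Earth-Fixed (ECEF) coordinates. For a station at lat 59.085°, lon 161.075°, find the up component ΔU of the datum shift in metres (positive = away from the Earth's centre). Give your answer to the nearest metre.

ΔU = -473 m

At φ = 59.085°, λ = 161.075°: sin φ = 0.857930, cos φ = 0.513766, sin λ = 0.324330, cos λ = -0.945944.
ΔU = cos φ cos λ·ΔX + cos φ sin λ·ΔY + sin φ·ΔZ = (0.513766)(-0.945944)(87) + (0.513766)(0.324330)(462) + (0.857930)(-592) = -473.19 m.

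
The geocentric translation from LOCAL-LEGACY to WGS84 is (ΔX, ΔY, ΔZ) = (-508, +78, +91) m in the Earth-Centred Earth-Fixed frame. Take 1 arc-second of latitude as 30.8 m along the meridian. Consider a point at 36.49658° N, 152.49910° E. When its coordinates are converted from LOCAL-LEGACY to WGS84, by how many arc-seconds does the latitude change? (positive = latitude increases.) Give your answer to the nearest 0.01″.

Δφ = -7.02″

sin φ = 0.594775, cos φ = 0.803892, sin λ = 0.461763, cos λ = -0.887004.
North component: ΔN = −sin φ cos λ·ΔX − sin φ sin λ·ΔY + cos φ·ΔZ = −(0.594775)(-0.887004)(-508) − (0.594775)(0.461763)(78) + (0.803892)(91) = -216.27 m.
1° of latitude spans 3600 × 30.80 = 110880 m, so Δφ = -216.27 / 110880 × 3600 = -7.022″.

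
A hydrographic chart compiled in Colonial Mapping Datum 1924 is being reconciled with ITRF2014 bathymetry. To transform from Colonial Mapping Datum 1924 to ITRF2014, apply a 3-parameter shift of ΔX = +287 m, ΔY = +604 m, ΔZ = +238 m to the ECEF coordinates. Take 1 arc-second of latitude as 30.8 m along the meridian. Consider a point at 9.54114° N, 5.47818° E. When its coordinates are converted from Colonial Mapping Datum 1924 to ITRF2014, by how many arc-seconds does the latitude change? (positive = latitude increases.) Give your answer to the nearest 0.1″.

sin φ = 0.165756, cos φ = 0.986167, sin λ = 0.095467, cos λ = 0.995433.
North component: ΔN = −sin φ cos λ·ΔX − sin φ sin λ·ΔY + cos φ·ΔZ = −(0.165756)(0.995433)(287) − (0.165756)(0.095467)(604) + (0.986167)(238) = 177.80 m.
1° of latitude spans 3600 × 30.80 = 110880 m, so Δφ = 177.80 / 110880 × 3600 = 5.773″.

Δφ = 5.8″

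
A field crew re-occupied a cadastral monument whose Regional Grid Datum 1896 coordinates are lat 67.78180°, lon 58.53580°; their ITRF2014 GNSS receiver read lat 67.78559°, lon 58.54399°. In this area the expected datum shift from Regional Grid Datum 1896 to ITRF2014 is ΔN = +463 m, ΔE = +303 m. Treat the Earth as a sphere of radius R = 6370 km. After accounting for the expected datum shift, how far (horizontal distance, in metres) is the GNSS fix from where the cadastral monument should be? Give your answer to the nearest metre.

Observed coordinate differences: Δφ = +0.00379°, Δλ = +0.00819°.
Converting to metres (1° lat = 111177 m, cos φ = 0.378135): observed ΔN = 421.4 m, observed ΔE = 344.3 m.
Subtracting the expected shift leaves a residual of 421.4 − (463) = -41.6 m north and 344.3 − (303) = 41.3 m east.
Residual distance = √((-41.6)² + 41.3²) = 58.7 m.

59 m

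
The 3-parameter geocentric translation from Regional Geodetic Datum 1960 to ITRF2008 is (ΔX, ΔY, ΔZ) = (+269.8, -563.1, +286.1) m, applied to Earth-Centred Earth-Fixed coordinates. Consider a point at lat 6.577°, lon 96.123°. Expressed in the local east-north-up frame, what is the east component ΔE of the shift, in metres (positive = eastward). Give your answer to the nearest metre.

At φ = 6.577°, λ = 96.123°: sin φ = 0.114538, cos φ = 0.993419, sin λ = 0.994295, cos λ = -0.106663.
ΔE = −sin λ·ΔX + cos λ·ΔY = −(0.994295)·(269.8) + (-0.106663)·(-563.1) = -208.20 m.

ΔE = -208 m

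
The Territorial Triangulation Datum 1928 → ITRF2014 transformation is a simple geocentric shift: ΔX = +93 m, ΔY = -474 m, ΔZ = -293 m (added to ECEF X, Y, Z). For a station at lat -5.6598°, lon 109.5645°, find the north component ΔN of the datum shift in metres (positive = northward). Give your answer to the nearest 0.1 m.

ΔN = -338.7 m

The local north axis is (−sin φ cos λ, −sin φ sin λ, cos φ), giving ΔN = -3.071 − 44.048 − 291.572 = -338.69 m.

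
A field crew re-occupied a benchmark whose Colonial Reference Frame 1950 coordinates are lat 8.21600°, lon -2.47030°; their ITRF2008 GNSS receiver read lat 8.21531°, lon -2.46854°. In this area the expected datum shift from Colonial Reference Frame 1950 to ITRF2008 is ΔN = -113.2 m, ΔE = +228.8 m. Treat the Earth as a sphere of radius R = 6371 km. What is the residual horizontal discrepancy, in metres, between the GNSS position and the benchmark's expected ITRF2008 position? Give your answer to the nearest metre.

51 m

Observed coordinate differences: Δφ = -0.00069°, Δλ = +0.00176°.
Converting to metres (1° lat = 111195 m, cos φ = 0.989736): observed ΔN = -76.7 m, observed ΔE = 193.7 m.
Subtracting the expected shift leaves a residual of -76.7 − (-113.2) = 36.5 m north and 193.7 − (228.8) = -35.1 m east.
Residual distance = √(36.5² + (-35.1)²) = 50.6 m.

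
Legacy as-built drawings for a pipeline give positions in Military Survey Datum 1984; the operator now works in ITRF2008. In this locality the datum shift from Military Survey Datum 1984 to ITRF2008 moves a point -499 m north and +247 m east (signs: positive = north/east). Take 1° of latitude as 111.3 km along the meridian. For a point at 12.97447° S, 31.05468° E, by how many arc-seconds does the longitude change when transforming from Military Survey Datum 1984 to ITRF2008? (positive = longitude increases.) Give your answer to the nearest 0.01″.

At latitude -12.97447°, cos φ = 0.974470.
1° of longitude at this latitude = 111.3 × cos φ = 108.46 km, so Δλ = 247.0 / 108458.5 = 0.0022774° = 8.199″.

Δλ = 8.20″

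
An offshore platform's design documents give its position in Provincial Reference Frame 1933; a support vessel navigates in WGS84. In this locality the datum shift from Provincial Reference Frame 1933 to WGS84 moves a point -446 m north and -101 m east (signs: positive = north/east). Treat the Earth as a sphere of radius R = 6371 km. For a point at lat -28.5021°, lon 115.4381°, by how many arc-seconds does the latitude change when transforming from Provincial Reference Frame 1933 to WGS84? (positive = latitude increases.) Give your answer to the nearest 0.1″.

Δφ = -14.4″

On a sphere of radius R, 1 rad of latitude = R, so Δφ = ΔN / R = -446.0 / 6371000 = -7.0005e-05 rad = -14.440″.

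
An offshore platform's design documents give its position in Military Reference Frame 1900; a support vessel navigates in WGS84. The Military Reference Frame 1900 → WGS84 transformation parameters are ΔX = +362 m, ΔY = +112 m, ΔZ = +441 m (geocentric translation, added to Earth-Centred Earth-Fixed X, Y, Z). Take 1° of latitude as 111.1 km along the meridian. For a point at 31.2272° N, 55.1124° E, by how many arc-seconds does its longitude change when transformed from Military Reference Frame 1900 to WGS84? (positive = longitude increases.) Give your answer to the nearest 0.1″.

sin φ = 0.518433, cos φ = 0.855118, sin λ = 0.820276, cos λ = 0.571968.
East component: ΔE = −sin λ·ΔX + cos λ·ΔY = −(0.820276)(362) + (0.571968)(112) = -232.88 m.
1° of latitude spans 111100 m; at latitude φ, 1° of longitude spans that × cos φ = 95003.6 m, so Δλ = -232.88 / 95003.6 × 3600 = -8.825″.

Δλ = -8.8″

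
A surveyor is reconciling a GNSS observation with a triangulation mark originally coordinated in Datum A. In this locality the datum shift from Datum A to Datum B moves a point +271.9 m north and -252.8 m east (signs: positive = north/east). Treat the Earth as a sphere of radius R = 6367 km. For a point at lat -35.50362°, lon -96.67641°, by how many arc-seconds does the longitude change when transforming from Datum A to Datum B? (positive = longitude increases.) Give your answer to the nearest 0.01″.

At latitude -35.50362°, cos φ = 0.814079.
One radian of longitude at latitude φ spans R cos φ, so Δλ = ΔE / (R cos φ) = -252.8 / (6367000 × 0.814079) = -4.8773e-05 rad = -10.060″.

Δλ = -10.06″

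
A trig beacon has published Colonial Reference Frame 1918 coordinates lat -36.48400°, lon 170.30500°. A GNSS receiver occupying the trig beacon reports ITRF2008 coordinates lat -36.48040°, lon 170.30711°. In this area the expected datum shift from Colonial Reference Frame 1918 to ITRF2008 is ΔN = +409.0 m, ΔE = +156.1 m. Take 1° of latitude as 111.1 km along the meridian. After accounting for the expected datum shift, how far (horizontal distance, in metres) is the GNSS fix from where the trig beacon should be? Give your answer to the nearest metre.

Observed coordinate differences: Δφ = +0.00360°, Δλ = +0.00211°.
Converting to metres (1° lat = 111100 m, cos φ = 0.804023): observed ΔN = 400.0 m, observed ΔE = 188.5 m.
Subtracting the expected shift leaves a residual of 400.0 − (409.0) = -9.0 m north and 188.5 − (156.1) = 32.4 m east.
Residual distance = √((-9.0)² + 32.4²) = 33.6 m.

34 m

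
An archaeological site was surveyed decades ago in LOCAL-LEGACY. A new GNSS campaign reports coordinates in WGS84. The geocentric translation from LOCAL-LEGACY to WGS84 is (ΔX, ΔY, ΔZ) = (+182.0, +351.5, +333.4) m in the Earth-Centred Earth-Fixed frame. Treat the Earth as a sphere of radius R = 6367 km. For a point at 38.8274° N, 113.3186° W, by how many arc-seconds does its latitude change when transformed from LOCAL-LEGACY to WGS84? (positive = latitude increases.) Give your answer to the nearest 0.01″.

sin φ = 0.626976, cos φ = 0.779038, sin λ = -0.918318, cos λ = -0.395844.
North component: ΔN = −sin φ cos λ·ΔX − sin φ sin λ·ΔY + cos φ·ΔZ = −(0.626976)(-0.395844)(182.0) − (0.626976)(-0.918318)(351.5) + (0.779038)(333.4) = 507.28 m.
1° of latitude spans πR/180 = 111125 m, so Δφ = 507.28 / 111125 × 3600 = 16.434″.

Δφ = 16.43″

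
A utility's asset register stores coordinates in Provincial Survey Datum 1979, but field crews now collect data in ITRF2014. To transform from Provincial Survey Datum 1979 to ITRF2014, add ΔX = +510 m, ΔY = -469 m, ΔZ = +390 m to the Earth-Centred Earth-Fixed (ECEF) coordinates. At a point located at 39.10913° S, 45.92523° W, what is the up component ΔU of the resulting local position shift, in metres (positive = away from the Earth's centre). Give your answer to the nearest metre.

ΔU = 291 m

At φ = -39.10913°, λ = -45.92523°: sin φ = -0.630799, cos φ = 0.775946, sin λ = -0.718433, cos λ = 0.695597.
ΔU = cos φ cos λ·ΔX + cos φ sin λ·ΔY + sin φ·ΔZ = (0.775946)(0.695597)(510) + (0.775946)(-0.718433)(-469) + (-0.630799)(390) = 290.71 m.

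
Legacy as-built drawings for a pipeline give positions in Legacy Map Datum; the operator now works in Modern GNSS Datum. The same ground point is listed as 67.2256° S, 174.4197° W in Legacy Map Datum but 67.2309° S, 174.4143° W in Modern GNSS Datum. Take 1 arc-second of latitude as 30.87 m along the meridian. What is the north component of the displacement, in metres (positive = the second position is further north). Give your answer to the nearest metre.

ΔN = -589 m

Δφ = -67.2309° − -67.2256° = -0.0053°; Δλ = -174.4143° − -174.4197° = +0.0054°.
1° of latitude = 3600 × 30.87 = 111132 m.
ΔN = Δφ × 111132 = -589.0 m; ΔE = Δλ × 111132 × cos(-67.2256°) = +0.0054 × 111132 × 0.387104 = 232.3 m.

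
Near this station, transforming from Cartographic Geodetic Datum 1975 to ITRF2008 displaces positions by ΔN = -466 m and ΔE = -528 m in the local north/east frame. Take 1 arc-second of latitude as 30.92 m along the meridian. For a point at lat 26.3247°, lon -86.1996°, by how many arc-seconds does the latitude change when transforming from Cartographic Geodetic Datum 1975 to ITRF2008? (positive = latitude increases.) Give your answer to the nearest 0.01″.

1″ of latitude = 30.92 m, so Δφ = -466.0 / 30.92 = -15.071″.

Δφ = -15.07″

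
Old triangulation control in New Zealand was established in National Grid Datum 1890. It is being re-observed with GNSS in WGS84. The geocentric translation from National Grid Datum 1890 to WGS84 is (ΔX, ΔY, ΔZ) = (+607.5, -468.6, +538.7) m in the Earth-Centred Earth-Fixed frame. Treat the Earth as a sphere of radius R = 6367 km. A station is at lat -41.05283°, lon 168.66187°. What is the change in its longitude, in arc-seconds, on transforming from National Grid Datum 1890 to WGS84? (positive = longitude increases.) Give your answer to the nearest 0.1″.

Δλ = 14.6″

sin φ = -0.656755, cos φ = 0.754104, sin λ = 0.196599, cos λ = -0.980484.
East component: ΔE = −sin λ·ΔX + cos λ·ΔY = −(0.196599)(607.5) + (-0.980484)(-468.6) = 340.02 m.
1° of latitude spans πR/180 = 111125 m; at latitude φ, 1° of longitude spans that × cos φ = 83799.9 m, so Δλ = 340.02 / 83799.9 × 3600 = 14.607″.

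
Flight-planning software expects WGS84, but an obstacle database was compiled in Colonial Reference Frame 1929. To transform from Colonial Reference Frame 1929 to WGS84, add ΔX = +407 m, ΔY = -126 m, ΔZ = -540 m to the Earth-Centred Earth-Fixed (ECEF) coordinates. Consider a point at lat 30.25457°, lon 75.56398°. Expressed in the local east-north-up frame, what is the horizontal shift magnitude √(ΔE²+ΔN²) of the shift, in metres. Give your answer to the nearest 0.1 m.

623.8 m

At φ = 30.25457°, λ = 75.56398°: sin φ = 0.503843, cos φ = 0.863795, sin λ = 0.968427, cos λ = 0.249299.
ΔE = −sin λ·ΔX + cos λ·ΔY = −(0.968427)·(407) + (0.249299)·(-126) = -425.56 m.
ΔN = −sin φ cos λ·ΔX − sin φ sin λ·ΔY + cos φ·ΔZ = −(0.503843)(0.249299)(407) − (0.503843)(0.968427)(-126) + (0.863795)(-540) = -456.09 m.
Horizontal magnitude = √(ΔE² + ΔN²) = √((-425.56)² + (-456.09)²) = 623.80 m.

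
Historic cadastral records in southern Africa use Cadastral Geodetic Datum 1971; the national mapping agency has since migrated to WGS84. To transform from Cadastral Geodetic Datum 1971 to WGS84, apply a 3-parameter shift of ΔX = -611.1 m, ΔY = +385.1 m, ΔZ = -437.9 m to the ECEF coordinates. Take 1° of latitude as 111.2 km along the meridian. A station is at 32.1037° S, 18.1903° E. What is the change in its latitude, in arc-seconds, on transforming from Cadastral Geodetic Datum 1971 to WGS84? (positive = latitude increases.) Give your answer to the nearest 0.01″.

sin φ = -0.531453, cos φ = 0.847088, sin λ = 0.312174, cos λ = 0.950025.
North component: ΔN = −sin φ cos λ·ΔX − sin φ sin λ·ΔY + cos φ·ΔZ = −(-0.531453)(0.950025)(-611.1) − (-0.531453)(0.312174)(385.1) + (0.847088)(-437.9) = -615.59 m.
1° of latitude spans 111200 m, so Δφ = -615.59 / 111200 × 3600 = -19.929″.

Δφ = -19.93″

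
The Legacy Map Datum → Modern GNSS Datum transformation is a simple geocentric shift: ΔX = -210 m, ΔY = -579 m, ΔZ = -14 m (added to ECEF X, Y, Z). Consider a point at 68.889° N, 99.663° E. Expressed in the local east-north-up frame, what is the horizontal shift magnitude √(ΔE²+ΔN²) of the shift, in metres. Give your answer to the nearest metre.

At φ = 68.889°, λ = 99.663°: sin φ = 0.932884, cos φ = 0.360176, sin λ = 0.985812, cos λ = -0.167853.
ΔE = −sin λ·ΔX + cos λ·ΔY = −(0.985812)·(-210) + (-0.167853)·(-579) = 304.21 m.
ΔN = −sin φ cos λ·ΔX − sin φ sin λ·ΔY + cos φ·ΔZ = −(0.932884)(-0.167853)(-210) − (0.932884)(0.985812)(-579) + (0.360176)(-14) = 494.55 m.
Horizontal magnitude = √(ΔE² + ΔN²) = √(304.21² + 494.55²) = 580.62 m.

581 m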